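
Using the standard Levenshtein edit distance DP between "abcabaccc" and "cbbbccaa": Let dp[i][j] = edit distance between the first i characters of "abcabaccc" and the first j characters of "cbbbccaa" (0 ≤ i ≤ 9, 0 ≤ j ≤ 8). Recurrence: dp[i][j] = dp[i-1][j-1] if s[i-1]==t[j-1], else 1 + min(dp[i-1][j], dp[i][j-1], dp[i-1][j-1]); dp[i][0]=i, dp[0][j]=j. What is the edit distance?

6

   ''  c  b  b  b  c  c  a  a
''  0  1  2  3  4  5  6  7  8
 a  1  1  2  3  4  5  6  6  7
 b  2  2  1  2  3  4  5  6  7
 c  3  2  2  2  3  3  4  5  6
 a  4  3  3  3  3  4  4  4  5
 b  5  4  3  3  3  4  5  5  5
 a  6  5  4  4  4  4  5  5  5
 c  7  6  5  5  5  4  4  5  6
 c  8  7  6  6  6  5  4  5  6
 c  9  8  7  7  7  6  5  5  6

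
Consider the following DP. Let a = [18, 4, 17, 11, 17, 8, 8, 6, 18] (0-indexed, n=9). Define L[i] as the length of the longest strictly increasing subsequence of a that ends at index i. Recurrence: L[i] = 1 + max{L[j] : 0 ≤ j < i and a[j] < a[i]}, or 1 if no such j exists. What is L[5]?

2

   i    0    1    2    3    4    5    6    7    8
a[i]   18    4   17   11   17    8    8    6   18
L[i]    1    1    2    2    3    2    2    2    4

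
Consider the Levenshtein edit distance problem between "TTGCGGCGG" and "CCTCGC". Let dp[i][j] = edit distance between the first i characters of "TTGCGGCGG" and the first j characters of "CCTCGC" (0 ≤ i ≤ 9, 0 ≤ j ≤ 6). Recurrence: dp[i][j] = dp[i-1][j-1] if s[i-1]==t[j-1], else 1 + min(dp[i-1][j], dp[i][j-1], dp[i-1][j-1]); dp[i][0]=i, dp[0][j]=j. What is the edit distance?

   ''  C  C  T  C  G  C
''  0  1  2  3  4  5  6
 T  1  1  2  2  3  4  5
 T  2  2  2  2  3  4  5
 G  3  3  3  3  3  3  4
 C  4  3  3  4  3  4  3
 G  5  4  4  4  4  3  4
 G  6  5  5  5  5  4  4
 C  7  6  5  6  5  5  4
 G  8  7  6  6  6  5  5
 G  9  8  7  7  7  6  6

6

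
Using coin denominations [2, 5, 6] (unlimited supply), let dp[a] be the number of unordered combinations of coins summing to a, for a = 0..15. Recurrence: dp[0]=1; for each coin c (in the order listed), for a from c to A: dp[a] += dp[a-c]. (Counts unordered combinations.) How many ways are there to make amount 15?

3

after  coin     0     1     2     3     4     5     6     7     8     9    10    11    12    13    14    15
          2     1     0     1     0     1     0     1     0     1     0     1     0     1     0     1     0
          5     1     0     1     0     1     1     1     1     1     1     2     1     2     1     2     2
          6     1     0     1     0     1     1     2     1     2     1     3     2     4     2     4     3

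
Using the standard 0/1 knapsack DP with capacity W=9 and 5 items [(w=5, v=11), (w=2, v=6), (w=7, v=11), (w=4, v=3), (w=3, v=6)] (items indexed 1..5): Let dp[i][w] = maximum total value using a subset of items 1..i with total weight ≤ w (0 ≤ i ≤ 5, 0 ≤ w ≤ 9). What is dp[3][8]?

i\w   0   1   2   3   4   5   6   7   8   9
  0   0   0   0   0   0   0   0   0   0   0
  1   0   0   0   0   0  11  11  11  11  11
  2   0   0   6   6   6  11  11  17  17  17
  3   0   0   6   6   6  11  11  17  17  17
  4   0   0   6   6   6  11  11  17  17  17
  5   0   0   6   6   6  12  12  17  17  17

17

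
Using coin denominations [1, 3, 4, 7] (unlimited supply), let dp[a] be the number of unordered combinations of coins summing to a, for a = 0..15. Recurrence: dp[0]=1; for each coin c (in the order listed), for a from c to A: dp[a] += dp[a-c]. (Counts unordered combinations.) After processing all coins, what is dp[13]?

16

after  coin     0     1     2     3     4     5     6     7     8     9    10    11    12    13    14    15
          1     1     1     1     1     1     1     1     1     1     1     1     1     1     1     1     1
          3     1     1     1     2     2     2     3     3     3     4     4     4     5     5     5     6
          4     1     1     1     2     3     3     4     5     6     7     8     9    11    12    13    15
          7     1     1     1     2     3     3     4     6     7     8    10    12    14    16    19    22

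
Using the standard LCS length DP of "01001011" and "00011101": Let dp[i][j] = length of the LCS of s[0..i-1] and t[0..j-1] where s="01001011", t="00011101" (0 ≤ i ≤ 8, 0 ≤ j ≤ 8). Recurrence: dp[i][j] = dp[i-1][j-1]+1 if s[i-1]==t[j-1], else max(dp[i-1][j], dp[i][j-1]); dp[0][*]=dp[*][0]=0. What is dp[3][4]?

2

   ''  0  0  0  1  1  1  0  1
''  0  0  0  0  0  0  0  0  0
 0  0  1  1  1  1  1  1  1  1
 1  0  1  1  1  2  2  2  2  2
 0  0  1  2  2  2  2  2  3  3
 0  0  1  2  3  3  3  3  3  3
 1  0  1  2  3  4  4  4  4  4
 0  0  1  2  3  4  4  4  5  5
 1  0  1  2  3  4  5  5  5  6
 1  0  1  2  3  4  5  6  6  6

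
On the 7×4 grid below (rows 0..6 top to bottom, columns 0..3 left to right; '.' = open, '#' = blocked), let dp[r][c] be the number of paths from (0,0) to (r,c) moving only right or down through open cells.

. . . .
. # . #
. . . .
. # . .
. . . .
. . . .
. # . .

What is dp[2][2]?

2

r\c   0   1   2   3
  0   1   1   1   1
  1   1   0   1   0
  2   1   1   2   2
  3   1   0   2   4
  4   1   1   3   7
  5   1   2   5  12
  6   1   0   5  17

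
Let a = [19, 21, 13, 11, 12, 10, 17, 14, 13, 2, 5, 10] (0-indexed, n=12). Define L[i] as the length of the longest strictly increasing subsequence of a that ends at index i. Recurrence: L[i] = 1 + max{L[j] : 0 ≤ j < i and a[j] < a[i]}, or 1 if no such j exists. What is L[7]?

3

   i    0    1    2    3    4    5    6    7    8    9   10   11
a[i]   19   21   13   11   12   10   17   14   13    2    5   10
L[i]    1    2    1    1    2    1    3    3    3    1    2    3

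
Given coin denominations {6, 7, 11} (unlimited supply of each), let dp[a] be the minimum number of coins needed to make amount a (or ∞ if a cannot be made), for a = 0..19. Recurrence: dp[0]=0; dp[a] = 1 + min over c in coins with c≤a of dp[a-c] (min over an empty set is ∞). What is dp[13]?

2

 a  0  1  2  3  4  5  6  7  8  9 10 11 12 13 14 15 16 17 18 19
dp  0  -  -  -  -  -  1  1  -  -  -  1  2  2  2  -  -  2  2  3
(- denotes ∞ / unreachable)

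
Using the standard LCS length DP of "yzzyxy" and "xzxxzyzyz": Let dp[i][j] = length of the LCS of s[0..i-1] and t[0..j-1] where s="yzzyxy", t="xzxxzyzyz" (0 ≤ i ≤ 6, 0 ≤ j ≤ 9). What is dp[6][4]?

2

   ''  x  z  x  x  z  y  z  y  z
''  0  0  0  0  0  0  0  0  0  0
 y  0  0  0  0  0  0  1  1  1  1
 z  0  0  1  1  1  1  1  2  2  2
 z  0  0  1  1  1  2  2  2  2  3
 y  0  0  1  1  1  2  3  3  3  3
 x  0  1  1  2  2  2  3  3  3  3
 y  0  1  1  2  2  2  3  3  4  4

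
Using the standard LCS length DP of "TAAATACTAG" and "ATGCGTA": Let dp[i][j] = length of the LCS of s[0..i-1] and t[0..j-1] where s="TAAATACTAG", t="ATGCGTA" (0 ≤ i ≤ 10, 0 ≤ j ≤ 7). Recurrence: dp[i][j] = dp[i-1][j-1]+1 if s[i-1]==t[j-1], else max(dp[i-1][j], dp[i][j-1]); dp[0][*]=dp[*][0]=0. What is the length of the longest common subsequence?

5

   ''  A  T  G  C  G  T  A
''  0  0  0  0  0  0  0  0
 T  0  0  1  1  1  1  1  1
 A  0  1  1  1  1  1  1  2
 A  0  1  1  1  1  1  1  2
 A  0  1  1  1  1  1  1  2
 T  0  1  2  2  2  2  2  2
 A  0  1  2  2  2  2  2  3
 C  0  1  2  2  3  3  3  3
 T  0  1  2  2  3  3  4  4
 A  0  1  2  2  3  3  4  5
 G  0  1  2  3  3  4  4  5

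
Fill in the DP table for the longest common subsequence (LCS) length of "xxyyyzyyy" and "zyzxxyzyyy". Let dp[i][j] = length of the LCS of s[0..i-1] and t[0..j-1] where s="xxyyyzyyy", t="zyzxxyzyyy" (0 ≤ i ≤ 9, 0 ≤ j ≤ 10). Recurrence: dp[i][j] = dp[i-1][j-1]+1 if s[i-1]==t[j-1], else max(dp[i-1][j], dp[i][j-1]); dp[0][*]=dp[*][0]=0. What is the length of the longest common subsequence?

7

   ''  z  y  z  x  x  y  z  y  y  y
''  0  0  0  0  0  0  0  0  0  0  0
 x  0  0  0  0  1  1  1  1  1  1  1
 x  0  0  0  0  1  2  2  2  2  2  2
 y  0  0  1  1  1  2  3  3  3  3  3
 y  0  0  1  1  1  2  3  3  4  4  4
 y  0  0  1  1  1  2  3  3  4  5  5
 z  0  1  1  2  2  2  3  4  4  5  5
 y  0  1  2  2  2  2  3  4  5  5  6
 y  0  1  2  2  2  2  3  4  5  6  6
 y  0  1  2  2  2  2  3  4  5  6  7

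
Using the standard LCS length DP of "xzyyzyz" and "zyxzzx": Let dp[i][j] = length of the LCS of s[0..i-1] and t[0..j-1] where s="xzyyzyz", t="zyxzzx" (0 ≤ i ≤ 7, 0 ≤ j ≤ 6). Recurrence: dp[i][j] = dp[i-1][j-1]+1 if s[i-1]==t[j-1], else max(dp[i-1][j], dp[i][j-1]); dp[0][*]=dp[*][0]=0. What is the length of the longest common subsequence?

   ''  z  y  x  z  z  x
''  0  0  0  0  0  0  0
 x  0  0  0  1  1  1  1
 z  0  1  1  1  2  2  2
 y  0  1  2  2  2  2  2
 y  0  1  2  2  2  2  2
 z  0  1  2  2  3  3  3
 y  0  1  2  2  3  3  3
 z  0  1  2  2  3  4  4

4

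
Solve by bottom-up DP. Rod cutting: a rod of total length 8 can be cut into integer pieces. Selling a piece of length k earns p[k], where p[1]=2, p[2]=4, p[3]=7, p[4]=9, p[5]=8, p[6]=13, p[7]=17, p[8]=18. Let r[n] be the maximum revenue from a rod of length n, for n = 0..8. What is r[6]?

   n    0    1    2    3    4    5    6    7    8
r[n]    0    2    4    7    9   11   14   17   19

14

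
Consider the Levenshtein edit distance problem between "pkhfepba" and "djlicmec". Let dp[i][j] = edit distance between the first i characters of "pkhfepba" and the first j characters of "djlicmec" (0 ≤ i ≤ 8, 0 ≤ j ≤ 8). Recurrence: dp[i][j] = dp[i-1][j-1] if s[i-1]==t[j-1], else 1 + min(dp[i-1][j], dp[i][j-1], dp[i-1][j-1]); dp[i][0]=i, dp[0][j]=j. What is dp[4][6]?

   ''  d  j  l  i  c  m  e  c
''  0  1  2  3  4  5  6  7  8
 p  1  1  2  3  4  5  6  7  8
 k  2  2  2  3  4  5  6  7  8
 h  3  3  3  3  4  5  6  7  8
 f  4  4  4  4  4  5  6  7  8
 e  5  5  5  5  5  5  6  6  7
 p  6  6  6  6  6  6  6  7  7
 b  7  7  7  7  7  7  7  7  8
 a  8  8  8  8  8  8  8  8  8

6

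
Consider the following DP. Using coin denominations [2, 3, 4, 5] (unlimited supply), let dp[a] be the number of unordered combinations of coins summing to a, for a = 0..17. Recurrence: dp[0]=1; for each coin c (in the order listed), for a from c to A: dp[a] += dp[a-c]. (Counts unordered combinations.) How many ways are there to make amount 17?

after  coin     0     1     2     3     4     5     6     7     8     9    10    11    12    13    14    15    16    17
          2     1     0     1     0     1     0     1     0     1     0     1     0     1     0     1     0     1     0
          3     1     0     1     1     1     1     2     1     2     2     2     2     3     2     3     3     3     3
          4     1     0     1     1     2     1     3     2     4     3     5     4     7     5     8     7    10     8
          5     1     0     1     1     2     2     3     3     5     5     7     7    10    10    13    14    17    18

18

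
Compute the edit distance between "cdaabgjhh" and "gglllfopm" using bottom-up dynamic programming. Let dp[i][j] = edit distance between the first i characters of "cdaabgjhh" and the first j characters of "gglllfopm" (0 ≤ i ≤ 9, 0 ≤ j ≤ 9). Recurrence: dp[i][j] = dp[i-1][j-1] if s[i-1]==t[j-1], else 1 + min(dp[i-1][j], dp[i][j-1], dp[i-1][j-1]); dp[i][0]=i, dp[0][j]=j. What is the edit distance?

   ''  g  g  l  l  l  f  o  p  m
''  0  1  2  3  4  5  6  7  8  9
 c  1  1  2  3  4  5  6  7  8  9
 d  2  2  2  3  4  5  6  7  8  9
 a  3  3  3  3  4  5  6  7  8  9
 a  4  4  4  4  4  5  6  7  8  9
 b  5  5  5  5  5  5  6  7  8  9
 g  6  5  5  6  6  6  6  7  8  9
 j  7  6  6  6  7  7  7  7  8  9
 h  8  7  7  7  7  8  8  8  8  9
 h  9  8  8  8  8  8  9  9  9  9

9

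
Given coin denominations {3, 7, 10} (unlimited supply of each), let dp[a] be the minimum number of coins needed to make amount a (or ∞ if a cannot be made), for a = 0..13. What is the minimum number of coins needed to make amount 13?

 a  0  1  2  3  4  5  6  7  8  9 10 11 12 13
dp  0  -  -  1  -  -  2  1  -  3  1  -  4  2
(- denotes ∞ / unreachable)

2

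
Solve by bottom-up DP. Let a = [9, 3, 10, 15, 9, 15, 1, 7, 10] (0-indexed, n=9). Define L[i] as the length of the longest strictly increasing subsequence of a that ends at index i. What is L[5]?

   i    0    1    2    3    4    5    6    7    8
a[i]    9    3   10   15    9   15    1    7   10
L[i]    1    1    2    3    2    3    1    2    3

3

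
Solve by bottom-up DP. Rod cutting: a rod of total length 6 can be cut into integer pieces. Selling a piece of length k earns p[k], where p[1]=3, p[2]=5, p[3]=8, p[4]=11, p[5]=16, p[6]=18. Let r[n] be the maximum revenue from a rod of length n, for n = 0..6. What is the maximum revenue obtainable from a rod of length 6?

19

   n    0    1    2    3    4    5    6
r[n]    0    3    6    9   12   16   19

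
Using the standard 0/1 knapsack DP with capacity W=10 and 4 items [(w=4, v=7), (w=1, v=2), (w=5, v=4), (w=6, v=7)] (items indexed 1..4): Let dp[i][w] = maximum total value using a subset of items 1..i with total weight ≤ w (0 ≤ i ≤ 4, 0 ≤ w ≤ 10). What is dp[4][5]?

9

i\w   0   1   2   3   4   5   6   7   8   9  10
  0   0   0   0   0   0   0   0   0   0   0   0
  1   0   0   0   0   7   7   7   7   7   7   7
  2   0   2   2   2   7   9   9   9   9   9   9
  3   0   2   2   2   7   9   9   9   9  11  13
  4   0   2   2   2   7   9   9   9   9  11  14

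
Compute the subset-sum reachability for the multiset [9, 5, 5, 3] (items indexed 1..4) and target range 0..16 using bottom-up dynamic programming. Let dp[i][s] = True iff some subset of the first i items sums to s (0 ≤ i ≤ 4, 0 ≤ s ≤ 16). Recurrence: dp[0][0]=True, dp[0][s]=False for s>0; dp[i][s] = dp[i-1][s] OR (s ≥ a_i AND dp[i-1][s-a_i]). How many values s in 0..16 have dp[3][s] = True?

5

i\s   0   1   2   3   4   5   6   7   8   9  10  11  12  13  14  15  16
  0   T   F   F   F   F   F   F   F   F   F   F   F   F   F   F   F   F
  1   T   F   F   F   F   F   F   F   F   T   F   F   F   F   F   F   F
  2   T   F   F   F   F   T   F   F   F   T   F   F   F   F   T   F   F
  3   T   F   F   F   F   T   F   F   F   T   T   F   F   F   T   F   F
  4   T   F   F   T   F   T   F   F   T   T   T   F   T   T   T   F   F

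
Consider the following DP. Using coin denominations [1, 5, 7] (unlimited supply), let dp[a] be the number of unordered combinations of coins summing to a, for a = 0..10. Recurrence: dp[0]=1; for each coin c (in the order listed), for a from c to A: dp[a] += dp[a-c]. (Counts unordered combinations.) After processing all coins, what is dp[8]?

after  coin     0     1     2     3     4     5     6     7     8     9    10
          1     1     1     1     1     1     1     1     1     1     1     1
          5     1     1     1     1     1     2     2     2     2     2     3
          7     1     1     1     1     1     2     2     3     3     3     4

3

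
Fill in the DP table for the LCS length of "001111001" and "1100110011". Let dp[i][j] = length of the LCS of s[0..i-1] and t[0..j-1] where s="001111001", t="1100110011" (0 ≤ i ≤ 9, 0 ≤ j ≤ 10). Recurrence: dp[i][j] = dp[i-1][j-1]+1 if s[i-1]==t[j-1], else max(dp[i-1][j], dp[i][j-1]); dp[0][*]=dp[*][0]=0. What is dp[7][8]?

5

   ''  1  1  0  0  1  1  0  0  1  1
''  0  0  0  0  0  0  0  0  0  0  0
 0  0  0  0  1  1  1  1  1  1  1  1
 0  0  0  0  1  2  2  2  2  2  2  2
 1  0  1  1  1  2  3  3  3  3  3  3
 1  0  1  2  2  2  3  4  4  4  4  4
 1  0  1  2  2  2  3  4  4  4  5  5
 1  0  1  2  2  2  3  4  4  4  5  6
 0  0  1  2  3  3  3  4  5  5  5  6
 0  0  1  2  3  4  4  4  5  6  6  6
 1  0  1  2  3  4  5  5  5  6  7  7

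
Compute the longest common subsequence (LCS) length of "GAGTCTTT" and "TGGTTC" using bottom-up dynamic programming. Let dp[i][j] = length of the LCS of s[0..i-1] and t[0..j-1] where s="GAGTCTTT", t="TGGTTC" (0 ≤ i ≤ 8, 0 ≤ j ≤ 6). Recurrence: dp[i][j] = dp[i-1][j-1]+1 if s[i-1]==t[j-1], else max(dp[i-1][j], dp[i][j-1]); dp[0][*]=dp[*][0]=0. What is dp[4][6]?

3

   ''  T  G  G  T  T  C
''  0  0  0  0  0  0  0
 G  0  0  1  1  1  1  1
 A  0  0  1  1  1  1  1
 G  0  0  1  2  2  2  2
 T  0  1  1  2  3  3  3
 C  0  1  1  2  3  3  4
 T  0  1  1  2  3  4  4
 T  0  1  1  2  3  4  4
 T  0  1  1  2  3  4  4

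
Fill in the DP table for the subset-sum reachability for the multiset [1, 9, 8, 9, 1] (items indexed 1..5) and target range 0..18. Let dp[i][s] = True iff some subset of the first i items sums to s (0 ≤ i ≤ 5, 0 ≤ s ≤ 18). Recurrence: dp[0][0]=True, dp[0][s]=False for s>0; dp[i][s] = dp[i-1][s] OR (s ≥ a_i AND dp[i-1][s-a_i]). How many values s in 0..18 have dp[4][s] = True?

7

i\s   0   1   2   3   4   5   6   7   8   9  10  11  12  13  14  15  16  17  18
  0   T   F   F   F   F   F   F   F   F   F   F   F   F   F   F   F   F   F   F
  1   T   T   F   F   F   F   F   F   F   F   F   F   F   F   F   F   F   F   F
  2   T   T   F   F   F   F   F   F   F   T   T   F   F   F   F   F   F   F   F
  3   T   T   F   F   F   F   F   F   T   T   T   F   F   F   F   F   F   T   T
  4   T   T   F   F   F   F   F   F   T   T   T   F   F   F   F   F   F   T   T
  5   T   T   T   F   F   F   F   F   T   T   T   T   F   F   F   F   F   T   T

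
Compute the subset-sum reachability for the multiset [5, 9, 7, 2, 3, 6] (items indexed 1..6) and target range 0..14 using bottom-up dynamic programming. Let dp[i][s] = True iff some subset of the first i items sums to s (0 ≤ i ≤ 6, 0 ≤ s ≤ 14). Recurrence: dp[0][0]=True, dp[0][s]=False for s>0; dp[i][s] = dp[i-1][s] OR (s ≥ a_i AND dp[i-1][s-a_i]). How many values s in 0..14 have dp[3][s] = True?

i\s   0   1   2   3   4   5   6   7   8   9  10  11  12  13  14
  0   T   F   F   F   F   F   F   F   F   F   F   F   F   F   F
  1   T   F   F   F   F   T   F   F   F   F   F   F   F   F   F
  2   T   F   F   F   F   T   F   F   F   T   F   F   F   F   T
  3   T   F   F   F   F   T   F   T   F   T   F   F   T   F   T
  4   T   F   T   F   F   T   F   T   F   T   F   T   T   F   T
  5   T   F   T   T   F   T   F   T   T   T   T   T   T   F   T
  6   T   F   T   T   F   T   T   T   T   T   T   T   T   T   T

6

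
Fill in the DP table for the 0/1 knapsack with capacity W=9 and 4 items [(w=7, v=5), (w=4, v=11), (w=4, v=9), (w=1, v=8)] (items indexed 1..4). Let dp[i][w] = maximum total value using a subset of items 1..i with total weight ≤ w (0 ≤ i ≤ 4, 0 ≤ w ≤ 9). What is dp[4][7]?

i\w   0   1   2   3   4   5   6   7   8   9
  0   0   0   0   0   0   0   0   0   0   0
  1   0   0   0   0   0   0   0   5   5   5
  2   0   0   0   0  11  11  11  11  11  11
  3   0   0   0   0  11  11  11  11  20  20
  4   0   8   8   8  11  19  19  19  20  28

19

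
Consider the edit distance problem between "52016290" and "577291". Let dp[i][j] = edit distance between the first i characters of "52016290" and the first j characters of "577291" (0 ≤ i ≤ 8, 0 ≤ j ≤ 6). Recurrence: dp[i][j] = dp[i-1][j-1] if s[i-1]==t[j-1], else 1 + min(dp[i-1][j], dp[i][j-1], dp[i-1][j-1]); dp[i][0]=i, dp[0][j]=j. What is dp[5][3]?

   ''  5  7  7  2  9  1
''  0  1  2  3  4  5  6
 5  1  0  1  2  3  4  5
 2  2  1  1  2  2  3  4
 0  3  2  2  2  3  3  4
 1  4  3  3  3  3  4  3
 6  5  4  4  4  4  4  4
 2  6  5  5  5  4  5  5
 9  7  6  6  6  5  4  5
 0  8  7  7  7  6  5  5

4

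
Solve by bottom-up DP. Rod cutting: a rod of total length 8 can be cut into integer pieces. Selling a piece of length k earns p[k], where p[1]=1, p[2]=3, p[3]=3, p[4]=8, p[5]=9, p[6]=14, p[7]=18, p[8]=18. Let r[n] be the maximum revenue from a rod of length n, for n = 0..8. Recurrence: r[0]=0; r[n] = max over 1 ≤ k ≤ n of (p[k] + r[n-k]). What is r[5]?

9

   n    0    1    2    3    4    5    6    7    8
r[n]    0    1    3    4    8    9   14   18   19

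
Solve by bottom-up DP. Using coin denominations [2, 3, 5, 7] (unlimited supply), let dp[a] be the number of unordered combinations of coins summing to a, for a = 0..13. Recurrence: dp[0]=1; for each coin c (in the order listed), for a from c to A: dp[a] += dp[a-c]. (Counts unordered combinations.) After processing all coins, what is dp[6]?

after  coin     0     1     2     3     4     5     6     7     8     9    10    11    12    13
          2     1     0     1     0     1     0     1     0     1     0     1     0     1     0
          3     1     0     1     1     1     1     2     1     2     2     2     2     3     2
          5     1     0     1     1     1     2     2     2     3     3     4     4     5     5
          7     1     0     1     1     1     2     2     3     3     4     5     5     7     7

2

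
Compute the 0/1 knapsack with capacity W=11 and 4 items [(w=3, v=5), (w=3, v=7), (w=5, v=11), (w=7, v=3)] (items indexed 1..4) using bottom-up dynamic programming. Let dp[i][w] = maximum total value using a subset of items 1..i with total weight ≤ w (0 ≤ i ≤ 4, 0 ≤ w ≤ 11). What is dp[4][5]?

i\w   0   1   2   3   4   5   6   7   8   9  10  11
  0   0   0   0   0   0   0   0   0   0   0   0   0
  1   0   0   0   5   5   5   5   5   5   5   5   5
  2   0   0   0   7   7   7  12  12  12  12  12  12
  3   0   0   0   7   7  11  12  12  18  18  18  23
  4   0   0   0   7   7  11  12  12  18  18  18  23

11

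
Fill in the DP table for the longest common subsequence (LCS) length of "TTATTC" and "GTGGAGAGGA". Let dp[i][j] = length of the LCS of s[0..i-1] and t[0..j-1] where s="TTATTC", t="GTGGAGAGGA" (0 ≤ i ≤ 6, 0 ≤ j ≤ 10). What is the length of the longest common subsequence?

   ''  G  T  G  G  A  G  A  G  G  A
''  0  0  0  0  0  0  0  0  0  0  0
 T  0  0  1  1  1  1  1  1  1  1  1
 T  0  0  1  1  1  1  1  1  1  1  1
 A  0  0  1  1  1  2  2  2  2  2  2
 T  0  0  1  1  1  2  2  2  2  2  2
 T  0  0  1  1  1  2  2  2  2  2  2
 C  0  0  1  1  1  2  2  2  2  2  2

2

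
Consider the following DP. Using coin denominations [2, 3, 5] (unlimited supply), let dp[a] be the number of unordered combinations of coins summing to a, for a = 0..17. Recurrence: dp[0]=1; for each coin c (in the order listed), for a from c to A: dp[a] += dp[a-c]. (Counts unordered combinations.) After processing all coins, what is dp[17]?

after  coin     0     1     2     3     4     5     6     7     8     9    10    11    12    13    14    15    16    17
          2     1     0     1     0     1     0     1     0     1     0     1     0     1     0     1     0     1     0
          3     1     0     1     1     1     1     2     1     2     2     2     2     3     2     3     3     3     3
          5     1     0     1     1     1     2     2     2     3     3     4     4     5     5     6     7     7     8

8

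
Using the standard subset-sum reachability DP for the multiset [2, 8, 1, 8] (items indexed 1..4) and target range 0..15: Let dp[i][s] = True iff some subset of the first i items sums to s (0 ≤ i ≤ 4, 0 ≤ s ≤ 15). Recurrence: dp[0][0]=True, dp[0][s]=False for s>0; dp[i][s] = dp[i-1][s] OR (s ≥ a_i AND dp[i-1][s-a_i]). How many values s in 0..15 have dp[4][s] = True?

i\s   0   1   2   3   4   5   6   7   8   9  10  11  12  13  14  15
  0   T   F   F   F   F   F   F   F   F   F   F   F   F   F   F   F
  1   T   F   T   F   F   F   F   F   F   F   F   F   F   F   F   F
  2   T   F   T   F   F   F   F   F   T   F   T   F   F   F   F   F
  3   T   T   T   T   F   F   F   F   T   T   T   T   F   F   F   F
  4   T   T   T   T   F   F   F   F   T   T   T   T   F   F   F   F

8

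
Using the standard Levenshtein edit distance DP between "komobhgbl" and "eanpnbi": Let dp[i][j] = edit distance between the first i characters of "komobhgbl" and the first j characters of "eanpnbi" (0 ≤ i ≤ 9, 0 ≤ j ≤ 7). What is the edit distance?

8

   ''  e  a  n  p  n  b  i
''  0  1  2  3  4  5  6  7
 k  1  1  2  3  4  5  6  7
 o  2  2  2  3  4  5  6  7
 m  3  3  3  3  4  5  6  7
 o  4  4  4  4  4  5  6  7
 b  5  5  5  5  5  5  5  6
 h  6  6  6  6  6  6  6  6
 g  7  7  7  7  7  7  7  7
 b  8  8  8  8  8  8  7  8
 l  9  9  9  9  9  9  8  8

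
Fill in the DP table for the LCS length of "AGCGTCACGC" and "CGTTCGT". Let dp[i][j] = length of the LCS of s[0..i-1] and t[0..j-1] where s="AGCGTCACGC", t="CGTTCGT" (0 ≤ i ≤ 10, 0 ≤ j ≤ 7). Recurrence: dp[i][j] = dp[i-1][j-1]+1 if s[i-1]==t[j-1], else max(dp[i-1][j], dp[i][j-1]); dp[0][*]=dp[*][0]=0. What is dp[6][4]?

   ''  C  G  T  T  C  G  T
''  0  0  0  0  0  0  0  0
 A  0  0  0  0  0  0  0  0
 G  0  0  1  1  1  1  1  1
 C  0  1  1  1  1  2  2  2
 G  0  1  2  2  2  2  3  3
 T  0  1  2  3  3  3  3  4
 C  0  1  2  3  3  4  4  4
 A  0  1  2  3  3  4  4  4
 C  0  1  2  3  3  4  4  4
 G  0  1  2  3  3  4  5  5
 C  0  1  2  3  3  4  5  5

3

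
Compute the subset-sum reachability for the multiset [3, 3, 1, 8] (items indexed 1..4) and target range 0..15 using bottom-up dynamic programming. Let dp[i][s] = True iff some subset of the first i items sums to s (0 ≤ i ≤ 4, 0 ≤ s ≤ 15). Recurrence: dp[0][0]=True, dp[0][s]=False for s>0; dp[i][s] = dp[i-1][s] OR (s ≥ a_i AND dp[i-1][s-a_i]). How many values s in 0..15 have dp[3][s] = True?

6

i\s   0   1   2   3   4   5   6   7   8   9  10  11  12  13  14  15
  0   T   F   F   F   F   F   F   F   F   F   F   F   F   F   F   F
  1   T   F   F   T   F   F   F   F   F   F   F   F   F   F   F   F
  2   T   F   F   T   F   F   T   F   F   F   F   F   F   F   F   F
  3   T   T   F   T   T   F   T   T   F   F   F   F   F   F   F   F
  4   T   T   F   T   T   F   T   T   T   T   F   T   T   F   T   T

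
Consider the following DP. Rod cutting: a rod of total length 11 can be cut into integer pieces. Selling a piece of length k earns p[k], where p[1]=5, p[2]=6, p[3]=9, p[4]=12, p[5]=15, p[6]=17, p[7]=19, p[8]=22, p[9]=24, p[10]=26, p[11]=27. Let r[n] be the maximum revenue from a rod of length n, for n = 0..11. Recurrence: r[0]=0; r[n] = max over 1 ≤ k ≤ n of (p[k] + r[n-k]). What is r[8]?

   n    0    1    2    3    4    5    6    7    8    9   10   11
r[n]    0    5   10   15   20   25   30   35   40   45   50   55

40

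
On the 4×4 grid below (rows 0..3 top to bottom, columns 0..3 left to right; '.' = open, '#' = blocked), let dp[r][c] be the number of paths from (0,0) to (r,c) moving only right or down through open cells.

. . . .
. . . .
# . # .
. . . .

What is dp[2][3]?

4

r\c   0   1   2   3
  0   1   1   1   1
  1   1   2   3   4
  2   0   2   0   4
  3   0   2   2   6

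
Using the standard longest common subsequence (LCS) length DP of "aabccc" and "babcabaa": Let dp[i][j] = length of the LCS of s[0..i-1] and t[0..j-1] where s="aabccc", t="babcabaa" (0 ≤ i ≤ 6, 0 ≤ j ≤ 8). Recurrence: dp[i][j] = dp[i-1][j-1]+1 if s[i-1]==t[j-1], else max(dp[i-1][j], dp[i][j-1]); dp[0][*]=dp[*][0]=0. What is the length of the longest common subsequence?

   ''  b  a  b  c  a  b  a  a
''  0  0  0  0  0  0  0  0  0
 a  0  0  1  1  1  1  1  1  1
 a  0  0  1  1  1  2  2  2  2
 b  0  1  1  2  2  2  3  3  3
 c  0  1  1  2  3  3  3  3  3
 c  0  1  1  2  3  3  3  3  3
 c  0  1  1  2  3  3  3  3  3

3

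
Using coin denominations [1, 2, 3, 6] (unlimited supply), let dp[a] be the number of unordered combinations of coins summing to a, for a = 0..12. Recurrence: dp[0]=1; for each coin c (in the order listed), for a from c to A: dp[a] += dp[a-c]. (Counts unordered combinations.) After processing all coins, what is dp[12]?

27

after  coin     0     1     2     3     4     5     6     7     8     9    10    11    12
          1     1     1     1     1     1     1     1     1     1     1     1     1     1
          2     1     1     2     2     3     3     4     4     5     5     6     6     7
          3     1     1     2     3     4     5     7     8    10    12    14    16    19
          6     1     1     2     3     4     5     8     9    12    15    18    21    27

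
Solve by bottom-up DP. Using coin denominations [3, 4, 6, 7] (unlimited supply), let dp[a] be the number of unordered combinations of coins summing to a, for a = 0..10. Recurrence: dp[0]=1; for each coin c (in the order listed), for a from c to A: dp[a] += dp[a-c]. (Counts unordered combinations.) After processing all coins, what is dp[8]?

1

after  coin     0     1     2     3     4     5     6     7     8     9    10
          3     1     0     0     1     0     0     1     0     0     1     0
          4     1     0     0     1     1     0     1     1     1     1     1
          6     1     0     0     1     1     0     2     1     1     2     2
          7     1     0     0     1     1     0     2     2     1     2     3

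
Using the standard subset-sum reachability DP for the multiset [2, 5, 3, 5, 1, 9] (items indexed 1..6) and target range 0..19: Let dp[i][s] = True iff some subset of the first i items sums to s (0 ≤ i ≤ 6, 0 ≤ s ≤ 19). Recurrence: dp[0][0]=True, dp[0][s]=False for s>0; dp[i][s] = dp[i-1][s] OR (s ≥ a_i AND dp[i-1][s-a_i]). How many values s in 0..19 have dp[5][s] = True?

17

i\s   0   1   2   3   4   5   6   7   8   9  10  11  12  13  14  15  16  17  18  19
  0   T   F   F   F   F   F   F   F   F   F   F   F   F   F   F   F   F   F   F   F
  1   T   F   T   F   F   F   F   F   F   F   F   F   F   F   F   F   F   F   F   F
  2   T   F   T   F   F   T   F   T   F   F   F   F   F   F   F   F   F   F   F   F
  3   T   F   T   T   F   T   F   T   T   F   T   F   F   F   F   F   F   F   F   F
  4   T   F   T   T   F   T   F   T   T   F   T   F   T   T   F   T   F   F   F   F
  5   T   T   T   T   T   T   T   T   T   T   T   T   T   T   T   T   T   F   F   F
  6   T   T   T   T   T   T   T   T   T   T   T   T   T   T   T   T   T   T   T   T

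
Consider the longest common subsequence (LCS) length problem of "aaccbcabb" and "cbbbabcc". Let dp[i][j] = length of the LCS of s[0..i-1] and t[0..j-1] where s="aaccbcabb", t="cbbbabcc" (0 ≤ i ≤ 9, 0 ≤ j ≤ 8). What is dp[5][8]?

   ''  c  b  b  b  a  b  c  c
''  0  0  0  0  0  0  0  0  0
 a  0  0  0  0  0  1  1  1  1
 a  0  0  0  0  0  1  1  1  1
 c  0  1  1  1  1  1  1  2  2
 c  0  1  1  1  1  1  1  2  3
 b  0  1  2  2  2  2  2  2  3
 c  0  1  2  2  2  2  2  3  3
 a  0  1  2  2  2  3  3  3  3
 b  0  1  2  3  3  3  4  4  4
 b  0  1  2  3  4  4  4  4  4

3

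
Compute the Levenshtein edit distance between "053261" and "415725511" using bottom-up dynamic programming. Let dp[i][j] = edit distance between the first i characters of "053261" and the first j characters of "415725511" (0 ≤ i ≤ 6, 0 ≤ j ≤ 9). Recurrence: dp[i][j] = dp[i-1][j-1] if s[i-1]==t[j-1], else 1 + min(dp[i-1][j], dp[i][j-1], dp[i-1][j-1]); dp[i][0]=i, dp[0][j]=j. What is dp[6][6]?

   ''  4  1  5  7  2  5  5  1  1
''  0  1  2  3  4  5  6  7  8  9
 0  1  1  2  3  4  5  6  7  8  9
 5  2  2  2  2  3  4  5  6  7  8
 3  3  3  3  3  3  4  5  6  7  8
 2  4  4  4  4  4  3  4  5  6  7
 6  5  5  5  5  5  4  4  5  6  7
 1  6  6  5  6  6  5  5  5  5  6

5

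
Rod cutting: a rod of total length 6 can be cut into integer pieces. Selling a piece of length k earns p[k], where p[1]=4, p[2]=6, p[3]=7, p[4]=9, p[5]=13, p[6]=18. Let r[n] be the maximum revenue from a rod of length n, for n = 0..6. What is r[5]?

20

   n    0    1    2    3    4    5    6
r[n]    0    4    8   12   16   20   24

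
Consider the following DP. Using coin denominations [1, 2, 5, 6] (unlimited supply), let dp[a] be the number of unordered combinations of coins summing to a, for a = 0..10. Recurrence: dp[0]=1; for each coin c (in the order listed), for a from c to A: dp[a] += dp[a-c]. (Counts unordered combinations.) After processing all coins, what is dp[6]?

6

after  coin     0     1     2     3     4     5     6     7     8     9    10
          1     1     1     1     1     1     1     1     1     1     1     1
          2     1     1     2     2     3     3     4     4     5     5     6
          5     1     1     2     2     3     4     5     6     7     8    10
          6     1     1     2     2     3     4     6     7     9    10    13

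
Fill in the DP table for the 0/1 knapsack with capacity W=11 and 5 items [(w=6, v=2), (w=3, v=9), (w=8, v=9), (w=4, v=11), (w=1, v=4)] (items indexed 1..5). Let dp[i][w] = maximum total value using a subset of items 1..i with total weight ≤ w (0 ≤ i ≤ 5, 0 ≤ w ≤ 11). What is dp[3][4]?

9

i\w   0   1   2   3   4   5   6   7   8   9  10  11
  0   0   0   0   0   0   0   0   0   0   0   0   0
  1   0   0   0   0   0   0   2   2   2   2   2   2
  2   0   0   0   9   9   9   9   9   9  11  11  11
  3   0   0   0   9   9   9   9   9   9  11  11  18
  4   0   0   0   9  11  11  11  20  20  20  20  20
  5   0   4   4   9  13  15  15  20  24  24  24  24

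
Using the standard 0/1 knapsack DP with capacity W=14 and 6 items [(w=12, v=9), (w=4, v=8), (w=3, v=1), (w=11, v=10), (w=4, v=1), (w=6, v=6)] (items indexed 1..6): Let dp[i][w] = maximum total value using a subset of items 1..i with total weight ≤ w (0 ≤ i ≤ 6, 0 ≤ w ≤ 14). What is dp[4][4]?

i\w   0   1   2   3   4   5   6   7   8   9  10  11  12  13  14
  0   0   0   0   0   0   0   0   0   0   0   0   0   0   0   0
  1   0   0   0   0   0   0   0   0   0   0   0   0   9   9   9
  2   0   0   0   0   8   8   8   8   8   8   8   8   9   9   9
  3   0   0   0   1   8   8   8   9   9   9   9   9   9   9   9
  4   0   0   0   1   8   8   8   9   9   9   9  10  10  10  11
  5   0   0   0   1   8   8   8   9   9   9   9  10  10  10  11
  6   0   0   0   1   8   8   8   9   9   9  14  14  14  15  15

8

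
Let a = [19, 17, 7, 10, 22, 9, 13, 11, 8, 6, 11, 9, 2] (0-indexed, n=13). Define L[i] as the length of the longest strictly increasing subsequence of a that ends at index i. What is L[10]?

   i    0    1    2    3    4    5    6    7    8    9   10   11   12
a[i]   19   17    7   10   22    9   13   11    8    6   11    9    2
L[i]    1    1    1    2    3    2    3    3    2    1    3    3    1

3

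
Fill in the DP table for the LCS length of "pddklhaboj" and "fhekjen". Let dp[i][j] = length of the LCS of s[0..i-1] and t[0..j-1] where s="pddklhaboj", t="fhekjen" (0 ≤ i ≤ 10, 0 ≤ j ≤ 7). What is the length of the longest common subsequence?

2

   ''  f  h  e  k  j  e  n
''  0  0  0  0  0  0  0  0
 p  0  0  0  0  0  0  0  0
 d  0  0  0  0  0  0  0  0
 d  0  0  0  0  0  0  0  0
 k  0  0  0  0  1  1  1  1
 l  0  0  0  0  1  1  1  1
 h  0  0  1  1  1  1  1  1
 a  0  0  1  1  1  1  1  1
 b  0  0  1  1  1  1  1  1
 o  0  0  1  1  1  1  1  1
 j  0  0  1  1  1  2  2  2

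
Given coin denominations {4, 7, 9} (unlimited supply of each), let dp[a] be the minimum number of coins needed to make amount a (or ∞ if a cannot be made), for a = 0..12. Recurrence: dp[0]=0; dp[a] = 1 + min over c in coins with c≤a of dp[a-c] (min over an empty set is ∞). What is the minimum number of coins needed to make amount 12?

 a  0  1  2  3  4  5  6  7  8  9 10 11 12
dp  0  -  -  -  1  -  -  1  2  1  -  2  3
(- denotes ∞ / unreachable)

3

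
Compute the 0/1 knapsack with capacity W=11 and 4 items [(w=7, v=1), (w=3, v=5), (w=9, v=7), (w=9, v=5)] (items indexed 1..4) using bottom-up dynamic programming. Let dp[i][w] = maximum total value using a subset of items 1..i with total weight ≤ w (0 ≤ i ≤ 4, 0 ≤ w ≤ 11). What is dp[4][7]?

5

i\w   0   1   2   3   4   5   6   7   8   9  10  11
  0   0   0   0   0   0   0   0   0   0   0   0   0
  1   0   0   0   0   0   0   0   1   1   1   1   1
  2   0   0   0   5   5   5   5   5   5   5   6   6
  3   0   0   0   5   5   5   5   5   5   7   7   7
  4   0   0   0   5   5   5   5   5   5   7   7   7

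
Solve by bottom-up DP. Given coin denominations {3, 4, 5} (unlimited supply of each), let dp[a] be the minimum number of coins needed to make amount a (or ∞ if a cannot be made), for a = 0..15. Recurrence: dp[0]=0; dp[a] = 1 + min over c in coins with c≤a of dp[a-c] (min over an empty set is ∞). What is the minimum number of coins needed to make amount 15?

 a  0  1  2  3  4  5  6  7  8  9 10 11 12 13 14 15
dp  0  -  -  1  1  1  2  2  2  2  2  3  3  3  3  3
(- denotes ∞ / unreachable)

3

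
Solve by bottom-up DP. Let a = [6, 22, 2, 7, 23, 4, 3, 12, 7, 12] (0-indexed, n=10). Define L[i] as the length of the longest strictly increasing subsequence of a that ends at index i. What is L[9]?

4

   i    0    1    2    3    4    5    6    7    8    9
a[i]    6   22    2    7   23    4    3   12    7   12
L[i]    1    2    1    2    3    2    2    3    3    4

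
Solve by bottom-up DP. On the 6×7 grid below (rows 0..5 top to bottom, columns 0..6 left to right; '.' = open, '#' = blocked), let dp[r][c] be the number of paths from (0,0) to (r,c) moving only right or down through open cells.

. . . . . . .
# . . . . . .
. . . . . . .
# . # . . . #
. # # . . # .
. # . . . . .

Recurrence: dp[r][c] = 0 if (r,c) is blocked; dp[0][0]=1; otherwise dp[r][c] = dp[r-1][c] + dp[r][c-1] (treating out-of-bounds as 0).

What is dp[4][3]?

6

r\c   0   1   2   3   4   5   6
  0   1   1   1   1   1   1   1
  1   0   1   2   3   4   5   6
  2   0   1   3   6  10  15  21
  3   0   1   0   6  16  31   0
  4   0   0   0   6  22   0   0
  5   0   0   0   6  28  28  28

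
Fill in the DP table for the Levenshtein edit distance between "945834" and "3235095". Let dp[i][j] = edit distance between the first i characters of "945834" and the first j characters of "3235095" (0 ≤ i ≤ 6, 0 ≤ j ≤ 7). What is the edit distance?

   ''  3  2  3  5  0  9  5
''  0  1  2  3  4  5  6  7
 9  1  1  2  3  4  5  5  6
 4  2  2  2  3  4  5  6  6
 5  3  3  3  3  3  4  5  6
 8  4  4  4  4  4  4  5  6
 3  5  4  5  4  5  5  5  6
 4  6  5  5  5  5  6  6  6

6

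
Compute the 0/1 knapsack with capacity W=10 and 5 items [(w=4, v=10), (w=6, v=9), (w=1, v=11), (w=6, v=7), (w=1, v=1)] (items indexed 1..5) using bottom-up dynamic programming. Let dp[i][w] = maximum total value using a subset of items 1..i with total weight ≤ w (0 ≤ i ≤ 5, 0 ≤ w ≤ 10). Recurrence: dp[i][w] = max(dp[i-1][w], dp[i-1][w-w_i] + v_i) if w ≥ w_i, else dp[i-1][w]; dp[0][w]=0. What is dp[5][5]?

21

i\w   0   1   2   3   4   5   6   7   8   9  10
  0   0   0   0   0   0   0   0   0   0   0   0
  1   0   0   0   0  10  10  10  10  10  10  10
  2   0   0   0   0  10  10  10  10  10  10  19
  3   0  11  11  11  11  21  21  21  21  21  21
  4   0  11  11  11  11  21  21  21  21  21  21
  5   0  11  12  12  12  21  22  22  22  22  22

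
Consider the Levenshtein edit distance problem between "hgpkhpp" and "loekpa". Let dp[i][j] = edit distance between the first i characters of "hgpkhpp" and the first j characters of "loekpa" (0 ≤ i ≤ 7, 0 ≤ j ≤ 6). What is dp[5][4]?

   ''  l  o  e  k  p  a
''  0  1  2  3  4  5  6
 h  1  1  2  3  4  5  6
 g  2  2  2  3  4  5  6
 p  3  3  3  3  4  4  5
 k  4  4  4  4  3  4  5
 h  5  5  5  5  4  4  5
 p  6  6  6  6  5  4  5
 p  7  7  7  7  6  5  5

4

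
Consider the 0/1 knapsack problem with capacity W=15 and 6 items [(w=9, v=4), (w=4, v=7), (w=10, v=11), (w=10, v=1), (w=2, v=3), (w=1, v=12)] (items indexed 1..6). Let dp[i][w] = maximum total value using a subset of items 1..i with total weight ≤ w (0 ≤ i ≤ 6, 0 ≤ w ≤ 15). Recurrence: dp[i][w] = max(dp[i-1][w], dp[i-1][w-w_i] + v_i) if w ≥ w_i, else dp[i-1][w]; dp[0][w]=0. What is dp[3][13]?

11

i\w   0   1   2   3   4   5   6   7   8   9  10  11  12  13  14  15
  0   0   0   0   0   0   0   0   0   0   0   0   0   0   0   0   0
  1   0   0   0   0   0   0   0   0   0   4   4   4   4   4   4   4
  2   0   0   0   0   7   7   7   7   7   7   7   7   7  11  11  11
  3   0   0   0   0   7   7   7   7   7   7  11  11  11  11  18  18
  4   0   0   0   0   7   7   7   7   7   7  11  11  11  11  18  18
  5   0   0   3   3   7   7  10  10  10  10  11  11  14  14  18  18
  6   0  12  12  15  15  19  19  22  22  22  22  23  23  26  26  30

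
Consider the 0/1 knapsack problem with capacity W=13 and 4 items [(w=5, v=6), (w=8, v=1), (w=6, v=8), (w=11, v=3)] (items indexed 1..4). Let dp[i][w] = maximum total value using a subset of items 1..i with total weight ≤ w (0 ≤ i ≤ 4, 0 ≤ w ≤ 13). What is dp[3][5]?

6

i\w   0   1   2   3   4   5   6   7   8   9  10  11  12  13
  0   0   0   0   0   0   0   0   0   0   0   0   0   0   0
  1   0   0   0   0   0   6   6   6   6   6   6   6   6   6
  2   0   0   0   0   0   6   6   6   6   6   6   6   6   7
  3   0   0   0   0   0   6   8   8   8   8   8  14  14  14
  4   0   0   0   0   0   6   8   8   8   8   8  14  14  14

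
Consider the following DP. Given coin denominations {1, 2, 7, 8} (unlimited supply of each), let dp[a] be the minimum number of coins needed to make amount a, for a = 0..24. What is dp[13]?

 a  0  1  2  3  4  5  6  7  8  9 10 11 12 13 14 15 16 17 18 19 20 21 22 23 24
dp  0  1  1  2  2  3  3  1  1  2  2  3  3  4  2  2  2  3  3  4  4  3  3  3  3

4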